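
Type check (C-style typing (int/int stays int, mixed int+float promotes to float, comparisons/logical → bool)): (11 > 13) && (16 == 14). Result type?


Operand types: bool && bool
Rule: logical operators take bool operands and yield bool
Result type: bool


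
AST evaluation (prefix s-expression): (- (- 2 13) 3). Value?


Evaluate inner: (- 2 13) = -11
Evaluate root: (- -11 3) = -14
Result: -14


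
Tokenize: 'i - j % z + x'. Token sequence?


Scan left to right, longest-match per lexeme
Tokens: ID(i), OP(-), ID(j), OP(%), ID(z), OP(+), ID(x)


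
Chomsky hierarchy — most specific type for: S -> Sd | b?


Left-linear: every RHS is a terminal or one nonterminal followed by a terminal
Classification: Type 3 (Regular)


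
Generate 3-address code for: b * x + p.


Break into single-operator statements:
t1 = b * x
t2 = t1 + p


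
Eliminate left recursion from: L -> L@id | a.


Left-recursive alternatives: L@id; non-recursive: a
Introduce L': L -> aL', L' -> @idL' | ε


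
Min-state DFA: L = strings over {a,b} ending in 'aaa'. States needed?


Track the longest suffix of input matching a prefix of 'aaa': 4 classes (prefixes of length 0..3)
Minimal DFA: 4 states


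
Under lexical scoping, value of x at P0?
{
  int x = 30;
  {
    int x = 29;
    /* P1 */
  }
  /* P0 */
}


x declared in the same block as P0
x = 30


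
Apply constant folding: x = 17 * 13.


17 * 13 = 221 at compile time
Optimized: x = 221


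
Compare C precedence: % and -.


'%' is multiplicative (level 10); '-' is additive (level 9)
Higher level binds tighter
'%' has higher precedence than '-'


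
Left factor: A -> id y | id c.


Common prefix: 'id'
Factored: A -> id A', A' -> y | c


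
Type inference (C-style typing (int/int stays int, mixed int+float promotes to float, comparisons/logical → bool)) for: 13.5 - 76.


Operand types: float - int
Rule: mixed int/float promotes to float; int/int stays int
Result type: float


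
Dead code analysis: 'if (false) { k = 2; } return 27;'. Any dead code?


condition is constant false, so the whole block is unreachable
Dead: 'if (false) { k = 2; }'


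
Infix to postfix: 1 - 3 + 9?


Left to right (same or higher precedence on left)
Postfix: 1 3 - 9 +


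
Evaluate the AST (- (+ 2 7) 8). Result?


Evaluate inner: (+ 2 7) = 9
Evaluate root: (- 9 8) = 1
Result: 1


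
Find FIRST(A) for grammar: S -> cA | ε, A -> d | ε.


Per alternative of A: FIRST(d) = {d}; FIRST(ε) = {ε}
FIRST(A) = {d, ε}


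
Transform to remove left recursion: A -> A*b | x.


Left-recursive alternatives: A*b; non-recursive: x
Introduce A': A -> xA', A' -> *bA' | ε


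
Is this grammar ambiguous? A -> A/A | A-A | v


'v/v-v' has two parse trees (no precedence encoded between / and -)
Ambiguous


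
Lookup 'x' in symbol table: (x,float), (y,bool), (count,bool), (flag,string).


Lookup 'x' → type float


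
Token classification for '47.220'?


Pattern: digits with a decimal point
Type: FLOAT_LITERAL


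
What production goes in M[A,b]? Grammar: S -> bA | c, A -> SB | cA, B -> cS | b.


For [A, b]: 'b' ∈ FIRST(SB)
Entry: A -> SB


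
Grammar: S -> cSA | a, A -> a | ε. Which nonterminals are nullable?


A nonterminal is nullable iff some alternative derives ε (directly, or every symbol in it is nullable)
Nullable: {A}


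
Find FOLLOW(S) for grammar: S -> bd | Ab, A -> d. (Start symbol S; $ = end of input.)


$ ∈ FOLLOW(S). For each A -> αBβ: add FIRST(β)\{ε} to FOLLOW(B); if β nullable, add FOLLOW(A).
FOLLOW(S) = {$}


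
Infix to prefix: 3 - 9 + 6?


left-to-right (same/higher precedence on left): tree is (+ (- 3 9) 6)
Prefix: + - 3 9 6


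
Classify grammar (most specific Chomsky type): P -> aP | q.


Right-linear: every RHS is a terminal or a terminal followed by one nonterminal
Classification: Type 3 (Regular)


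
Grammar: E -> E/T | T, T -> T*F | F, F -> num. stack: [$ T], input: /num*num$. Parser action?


lookahead ∉ {*} so T won't extend; reduce E -> T
Action: reduce (E -> T)


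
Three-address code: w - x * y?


Break into single-operator statements:
t1 = x * y
t2 = w - t1


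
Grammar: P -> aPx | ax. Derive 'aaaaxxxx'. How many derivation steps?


Derivation: P => aPx => aaPxx => aaaPxxx => aaaaxxxx
Steps: 4


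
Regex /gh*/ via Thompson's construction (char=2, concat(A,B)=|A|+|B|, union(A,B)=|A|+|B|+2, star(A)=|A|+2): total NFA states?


Syntax tree has 2 char leaf(s), 0 union(s), 1 star(s)
chars contribute 2×2 = 4; each union adds +2; each star adds +2
Total: 4 + 0 + 2 = 6 states


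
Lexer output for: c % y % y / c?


Scan left to right, longest-match per lexeme
Tokens: ID(c), OP(%), ID(y), OP(%), ID(y), OP(/), ID(c)


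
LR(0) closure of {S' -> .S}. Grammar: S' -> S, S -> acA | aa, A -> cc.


Start: S' -> .S
For each item with dot before a nonterminal B, add B -> .γ for every B-production
Closure: [S' -> .S, S -> .acA, S -> .aa]


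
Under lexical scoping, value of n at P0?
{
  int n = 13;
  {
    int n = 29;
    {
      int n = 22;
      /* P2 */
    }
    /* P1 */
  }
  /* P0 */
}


n declared in the same block as P0
n = 13


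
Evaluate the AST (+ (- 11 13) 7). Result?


Evaluate inner: (- 11 13) = -2
Evaluate root: (+ -2 7) = 5
Result: 5


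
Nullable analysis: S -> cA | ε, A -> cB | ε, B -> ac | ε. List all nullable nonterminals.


A nonterminal is nullable iff some alternative derives ε (directly, or every symbol in it is nullable)
Nullable: {A, B, S}


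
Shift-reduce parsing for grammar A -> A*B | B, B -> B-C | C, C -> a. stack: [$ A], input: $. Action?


start symbol A on stack, input exhausted
Action: accept


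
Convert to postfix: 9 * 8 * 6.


Left to right (same or higher precedence on left)
Postfix: 9 8 * 6 *


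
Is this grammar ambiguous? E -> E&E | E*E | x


'x&x*x' has two parse trees (no precedence encoded between & and *)
Ambiguous


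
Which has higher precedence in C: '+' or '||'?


'+' is additive (level 9); '||' is logical OR (level 1)
Higher level binds tighter
'+' has higher precedence than '||'


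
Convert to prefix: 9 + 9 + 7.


left-to-right (same/higher precedence on left): tree is (+ (+ 9 9) 7)
Prefix: + + 9 9 7


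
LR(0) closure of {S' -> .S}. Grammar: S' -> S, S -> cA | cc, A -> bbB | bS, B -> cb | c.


Start: S' -> .S
For each item with dot before a nonterminal B, add B -> .γ for every B-production
Closure: [S' -> .S, S -> .cA, S -> .cc]


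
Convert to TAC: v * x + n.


Break into single-operator statements:
t1 = v * x
t2 = t1 + n


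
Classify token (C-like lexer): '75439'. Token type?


Pattern: digits only
Type: INTEGER_LITERAL


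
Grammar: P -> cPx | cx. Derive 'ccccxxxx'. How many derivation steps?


Derivation: P => cPx => ccPxx => cccPxxx => ccccxxxx
Steps: 4


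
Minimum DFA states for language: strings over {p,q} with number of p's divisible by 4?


Track (count of p) mod 4: states 0..3, accept at 0
Minimal DFA: 4 states


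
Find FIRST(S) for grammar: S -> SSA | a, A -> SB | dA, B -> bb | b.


Per alternative of S: FIRST(SSA) = {a}; FIRST(a) = {a}
FIRST(S) = {a}


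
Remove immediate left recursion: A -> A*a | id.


Left-recursive alternatives: A*a; non-recursive: id
Introduce A': A -> idA', A' -> *aA' | ε


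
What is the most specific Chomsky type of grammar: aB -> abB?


LHS has context (more than one symbol) and |LHS| ≤ |RHS|
Classification: Type 1 (Context-Sensitive)


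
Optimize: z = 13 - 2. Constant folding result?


13 - 2 = 11 at compile time
Optimized: z = 11


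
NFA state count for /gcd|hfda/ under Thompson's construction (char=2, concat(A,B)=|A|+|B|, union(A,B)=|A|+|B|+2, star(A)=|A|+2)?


Syntax tree has 7 char leaf(s), 1 union(s), 0 star(s)
chars contribute 7×2 = 14; each union adds +2; each star adds +2
Total: 14 + 2 + 0 = 16 states


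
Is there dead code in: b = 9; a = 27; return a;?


b is assigned but never read
Dead: 'b = 9'


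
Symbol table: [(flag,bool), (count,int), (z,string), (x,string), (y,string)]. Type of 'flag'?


Lookup 'flag' → type bool


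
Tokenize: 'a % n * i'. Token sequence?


Scan left to right, longest-match per lexeme
Tokens: ID(a), OP(%), ID(n), OP(*), ID(i)


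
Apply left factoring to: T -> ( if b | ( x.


Common prefix: '('
Factored: T -> ( T', T' -> if b | x


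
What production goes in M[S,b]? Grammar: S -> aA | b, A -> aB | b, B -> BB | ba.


For [S, b]: 'b' ∈ FIRST(b)
Entry: S -> b


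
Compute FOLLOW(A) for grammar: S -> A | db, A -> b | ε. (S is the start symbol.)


$ ∈ FOLLOW(S). For each A -> αBβ: add FIRST(β)\{ε} to FOLLOW(B); if β nullable, add FOLLOW(A).
FOLLOW(A) = {$}


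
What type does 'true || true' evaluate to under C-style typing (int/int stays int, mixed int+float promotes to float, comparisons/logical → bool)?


Operand types: bool || bool
Rule: logical operators take bool operands and yield bool
Result type: bool


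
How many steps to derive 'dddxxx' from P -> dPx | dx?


Derivation: P => dPx => ddPxx => dddxxx
Steps: 3


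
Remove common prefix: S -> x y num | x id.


Common prefix: 'x'
Factored: S -> x S', S' -> y num | id


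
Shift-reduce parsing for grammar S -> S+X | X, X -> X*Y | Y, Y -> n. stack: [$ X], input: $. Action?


lookahead ∉ {*} so X won't extend; reduce S -> X
Action: reduce (S -> X)


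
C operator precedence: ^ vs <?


'<' is relational (level 7); '^' is bitwise XOR (level 4)
Higher level binds tighter
'<' has higher precedence than '^'


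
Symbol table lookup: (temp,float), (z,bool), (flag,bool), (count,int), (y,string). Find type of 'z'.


Lookup 'z' → type bool


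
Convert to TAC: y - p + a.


Break into single-operator statements:
t1 = y - p
t2 = t1 + a


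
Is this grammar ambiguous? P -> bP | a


right-linear, alternatives start with distinct terminals 'b' vs 'a': unique leftmost derivation
Unambiguous


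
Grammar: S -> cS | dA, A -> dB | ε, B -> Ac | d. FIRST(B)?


Per alternative of B: FIRST(Ac) = {c, d}; FIRST(d) = {d}
FIRST(B) = {c, d}


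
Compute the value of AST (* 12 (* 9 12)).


Evaluate inner: (* 9 12) = 108
Evaluate root: (* 12 108) = 1296
Result: 1296


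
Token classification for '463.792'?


Pattern: digits with a decimal point
Type: FLOAT_LITERAL


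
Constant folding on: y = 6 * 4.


6 * 4 = 24 at compile time
Optimized: y = 24


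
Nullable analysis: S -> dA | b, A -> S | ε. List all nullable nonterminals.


A nonterminal is nullable iff some alternative derives ε (directly, or every symbol in it is nullable)
Nullable: {A}


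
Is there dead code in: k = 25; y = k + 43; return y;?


k is read by y's definition; y is returned
No dead code


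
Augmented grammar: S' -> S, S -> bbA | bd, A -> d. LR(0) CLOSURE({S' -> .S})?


Start: S' -> .S
For each item with dot before a nonterminal B, add B -> .γ for every B-production
Closure: [S' -> .S, S -> .bbA, S -> .bd]


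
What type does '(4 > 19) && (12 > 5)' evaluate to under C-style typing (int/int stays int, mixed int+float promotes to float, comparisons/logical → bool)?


Operand types: bool && bool
Rule: logical operators take bool operands and yield bool
Result type: bool


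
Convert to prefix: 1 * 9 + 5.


left-to-right (same/higher precedence on left): tree is (+ (* 1 9) 5)
Prefix: + * 1 9 5


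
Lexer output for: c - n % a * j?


Scan left to right, longest-match per lexeme
Tokens: ID(c), OP(-), ID(n), OP(%), ID(a), OP(*), ID(j)


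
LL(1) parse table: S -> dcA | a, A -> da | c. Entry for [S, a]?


For [S, a]: 'a' ∈ FIRST(a)
Entry: S -> a


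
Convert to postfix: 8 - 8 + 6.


Left to right (same or higher precedence on left)
Postfix: 8 8 - 6 +


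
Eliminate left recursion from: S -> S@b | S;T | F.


Left-recursive alternatives: S@b, S;T; non-recursive: F
Introduce S': S -> FS', S' -> @bS' | ;TS' | ε


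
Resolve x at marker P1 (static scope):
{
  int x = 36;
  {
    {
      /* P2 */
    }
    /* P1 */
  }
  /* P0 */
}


P1's block does not declare x; resolves to the enclosing declaration at depth 0
x = 36


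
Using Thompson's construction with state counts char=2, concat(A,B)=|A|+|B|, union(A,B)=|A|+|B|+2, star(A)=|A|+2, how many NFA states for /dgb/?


Syntax tree has 3 char leaf(s), 0 union(s), 0 star(s)
chars contribute 3×2 = 6; each union adds +2; each star adds +2
Total: 6 + 0 + 0 = 6 states


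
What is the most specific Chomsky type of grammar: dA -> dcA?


LHS has context (more than one symbol) and |LHS| ≤ |RHS|
Classification: Type 1 (Context-Sensitive)


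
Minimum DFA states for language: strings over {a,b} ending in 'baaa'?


Track the longest suffix of input matching a prefix of 'baaa': 5 classes (prefixes of length 0..4)
Minimal DFA: 5 states


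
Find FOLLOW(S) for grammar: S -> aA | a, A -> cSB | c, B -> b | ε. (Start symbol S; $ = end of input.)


$ ∈ FOLLOW(S). For each A -> αBβ: add FIRST(β)\{ε} to FOLLOW(B); if β nullable, add FOLLOW(A).
FOLLOW(S) = {$, b}


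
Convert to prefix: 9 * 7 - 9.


left-to-right (same/higher precedence on left): tree is (- (* 9 7) 9)
Prefix: - * 9 7 9


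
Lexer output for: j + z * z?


Scan left to right, longest-match per lexeme
Tokens: ID(j), OP(+), ID(z), OP(*), ID(z)


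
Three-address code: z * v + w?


Break into single-operator statements:
t1 = z * v
t2 = t1 + w


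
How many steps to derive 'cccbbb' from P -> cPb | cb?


Derivation: P => cPb => ccPbb => cccbbb
Steps: 3


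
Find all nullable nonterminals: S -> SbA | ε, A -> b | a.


A nonterminal is nullable iff some alternative derives ε (directly, or every symbol in it is nullable)
Nullable: {S}


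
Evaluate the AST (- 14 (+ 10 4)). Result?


Evaluate inner: (+ 10 4) = 14
Evaluate root: (- 14 14) = 0
Result: 0


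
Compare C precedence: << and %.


'%' is multiplicative (level 10); '<<' is shift (level 8)
Higher level binds tighter
'%' has higher precedence than '<<'


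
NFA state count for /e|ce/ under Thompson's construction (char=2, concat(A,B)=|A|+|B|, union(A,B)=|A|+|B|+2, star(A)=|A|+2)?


Syntax tree has 3 char leaf(s), 1 union(s), 0 star(s)
chars contribute 3×2 = 6; each union adds +2; each star adds +2
Total: 6 + 2 + 0 = 8 states


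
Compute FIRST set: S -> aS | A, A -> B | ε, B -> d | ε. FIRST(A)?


Per alternative of A: FIRST(B) = {d, ε}; FIRST(ε) = {ε}
FIRST(A) = {d, ε}


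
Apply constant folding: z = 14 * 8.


14 * 8 = 112 at compile time
Optimized: z = 112


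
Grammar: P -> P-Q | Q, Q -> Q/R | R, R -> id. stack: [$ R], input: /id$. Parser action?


'R' (not preceded by Q/) is the handle for Q -> R
Action: reduce (Q -> R)


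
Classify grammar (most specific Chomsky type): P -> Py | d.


Left-linear: every RHS is a terminal or one nonterminal followed by a terminal
Classification: Type 3 (Regular)


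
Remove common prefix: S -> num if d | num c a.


Common prefix: 'num'
Factored: S -> num S', S' -> if d | c a


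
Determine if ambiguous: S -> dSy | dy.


balanced d^n…y^n: each string has a unique parse
Unambiguous


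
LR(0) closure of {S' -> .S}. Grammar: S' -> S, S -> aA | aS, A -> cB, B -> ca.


Start: S' -> .S
For each item with dot before a nonterminal B, add B -> .γ for every B-production
Closure: [S' -> .S, S -> .aA, S -> .aS]


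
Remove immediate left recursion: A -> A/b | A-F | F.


Left-recursive alternatives: A/b, A-F; non-recursive: F
Introduce A': A -> FA', A' -> /bA' | -FA' | ε


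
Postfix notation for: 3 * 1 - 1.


Left to right (same or higher precedence on left)
Postfix: 3 1 * 1 -


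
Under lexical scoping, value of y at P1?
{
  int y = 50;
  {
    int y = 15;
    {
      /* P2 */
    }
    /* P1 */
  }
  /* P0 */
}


y declared in the same block as P1
y = 15


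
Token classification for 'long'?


Pattern: reserved word
Type: KEYWORD


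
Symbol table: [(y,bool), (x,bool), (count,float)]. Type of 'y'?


Lookup 'y' → type bool


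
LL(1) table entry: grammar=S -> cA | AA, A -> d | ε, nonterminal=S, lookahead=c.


For [S, c]: 'c' ∈ FIRST(cA)
Entry: S -> cA


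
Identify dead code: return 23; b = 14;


statement follows a return and is unreachable
Dead: 'b = 14'


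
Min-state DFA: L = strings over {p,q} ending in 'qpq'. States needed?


Track the longest suffix of input matching a prefix of 'qpq': 4 classes (prefixes of length 0..3)
Minimal DFA: 4 states


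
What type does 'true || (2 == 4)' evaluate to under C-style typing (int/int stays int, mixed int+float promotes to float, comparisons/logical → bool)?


Operand types: bool || bool
Rule: logical operators take bool operands and yield bool
Result type: bool


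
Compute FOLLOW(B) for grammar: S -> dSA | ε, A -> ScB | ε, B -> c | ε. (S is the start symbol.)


$ ∈ FOLLOW(S). For each A -> αBβ: add FIRST(β)\{ε} to FOLLOW(B); if β nullable, add FOLLOW(A).
FOLLOW(B) = {$, c, d}


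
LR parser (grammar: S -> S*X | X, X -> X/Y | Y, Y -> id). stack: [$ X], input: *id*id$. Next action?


lookahead ∉ {/} so X won't extend; reduce S -> X
Action: reduce (S -> X)


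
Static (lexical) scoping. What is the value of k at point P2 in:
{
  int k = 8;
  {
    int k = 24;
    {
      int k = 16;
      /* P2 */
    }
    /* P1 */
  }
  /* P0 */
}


k declared in the same block as P2
k = 16


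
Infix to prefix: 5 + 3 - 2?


left-to-right (same/higher precedence on left): tree is (- (+ 5 3) 2)
Prefix: - + 5 3 2


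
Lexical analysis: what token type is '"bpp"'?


Pattern: double-quoted sequence
Type: STRING_LITERAL


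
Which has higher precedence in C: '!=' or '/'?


'/' is multiplicative (level 10); '!=' is equality (level 6)
Higher level binds tighter
'/' has higher precedence than '!='


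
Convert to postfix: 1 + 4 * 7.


* has higher precedence, evaluate 4*7 first
Postfix: 1 4 7 * +


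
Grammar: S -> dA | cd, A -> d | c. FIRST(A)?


Per alternative of A: FIRST(d) = {d}; FIRST(c) = {c}
FIRST(A) = {c, d}


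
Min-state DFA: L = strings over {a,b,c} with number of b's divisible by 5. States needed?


Track (count of b) mod 5: states 0..4, accept at 0
Minimal DFA: 5 states


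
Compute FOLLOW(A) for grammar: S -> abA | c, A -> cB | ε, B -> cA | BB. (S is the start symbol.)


$ ∈ FOLLOW(S). For each A -> αBβ: add FIRST(β)\{ε} to FOLLOW(B); if β nullable, add FOLLOW(A).
FOLLOW(A) = {$, c}


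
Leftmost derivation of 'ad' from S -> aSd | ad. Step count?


Derivation: S => ad
Steps: 1


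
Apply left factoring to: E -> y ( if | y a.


Common prefix: 'y'
Factored: E -> y E', E' -> ( if | a


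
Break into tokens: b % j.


Scan left to right, longest-match per lexeme
Tokens: ID(b), OP(%), ID(j)


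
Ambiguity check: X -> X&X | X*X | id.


'id&id*id' has two parse trees (no precedence encoded between & and *)
Ambiguous


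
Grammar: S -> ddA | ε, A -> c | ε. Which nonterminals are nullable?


A nonterminal is nullable iff some alternative derives ε (directly, or every symbol in it is nullable)
Nullable: {A, S}


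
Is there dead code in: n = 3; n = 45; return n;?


first assignment to n is overwritten before any read
Dead: 'n = 3'


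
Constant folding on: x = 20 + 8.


20 + 8 = 28 at compile time
Optimized: x = 28


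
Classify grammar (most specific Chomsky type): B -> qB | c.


Right-linear: every RHS is a terminal or a terminal followed by one nonterminal
Classification: Type 3 (Regular)


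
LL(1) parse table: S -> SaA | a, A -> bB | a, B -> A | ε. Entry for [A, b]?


For [A, b]: 'b' ∈ FIRST(bB)
Entry: A -> bB


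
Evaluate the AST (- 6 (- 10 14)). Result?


Evaluate inner: (- 10 14) = -4
Evaluate root: (- 6 -4) = 10
Result: 10


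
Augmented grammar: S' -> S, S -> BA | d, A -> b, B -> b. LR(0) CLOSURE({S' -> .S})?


Start: S' -> .S
For each item with dot before a nonterminal B, add B -> .γ for every B-production
Closure: [S' -> .S, S -> .BA, S -> .d, B -> .b]


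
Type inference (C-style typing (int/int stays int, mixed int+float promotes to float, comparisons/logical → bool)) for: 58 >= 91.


Operand types: int >= int
Rule: comparison yields bool
Result type: bool


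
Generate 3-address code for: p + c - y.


Break into single-operator statements:
t1 = p + c
t2 = t1 - y


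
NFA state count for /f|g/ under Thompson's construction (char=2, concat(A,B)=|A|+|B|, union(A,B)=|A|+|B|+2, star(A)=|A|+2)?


Syntax tree has 2 char leaf(s), 1 union(s), 0 star(s)
chars contribute 2×2 = 4; each union adds +2; each star adds +2
Total: 4 + 2 + 0 = 6 states


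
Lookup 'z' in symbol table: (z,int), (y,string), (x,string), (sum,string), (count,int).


Lookup 'z' → type int


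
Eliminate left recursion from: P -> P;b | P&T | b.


Left-recursive alternatives: P;b, P&T; non-recursive: b
Introduce P': P -> bP', P' -> ;bP' | &TP' | ε


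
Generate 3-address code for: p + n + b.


Break into single-operator statements:
t1 = p + n
t2 = t1 + b


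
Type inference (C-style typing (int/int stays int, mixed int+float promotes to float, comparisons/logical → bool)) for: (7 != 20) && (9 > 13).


Operand types: bool && bool
Rule: logical operators take bool operands and yield bool
Result type: bool


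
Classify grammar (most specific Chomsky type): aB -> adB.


LHS has context (more than one symbol) and |LHS| ≤ |RHS|
Classification: Type 1 (Context-Sensitive)


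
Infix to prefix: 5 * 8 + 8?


left-to-right (same/higher precedence on left): tree is (+ (* 5 8) 8)
Prefix: + * 5 8 8


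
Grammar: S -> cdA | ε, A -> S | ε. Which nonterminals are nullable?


A nonterminal is nullable iff some alternative derives ε (directly, or every symbol in it is nullable)
Nullable: {A, S}


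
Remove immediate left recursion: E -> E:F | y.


Left-recursive alternatives: E:F; non-recursive: y
Introduce E': E -> yE', E' -> :FE' | ε


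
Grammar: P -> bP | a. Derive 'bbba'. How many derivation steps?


Derivation: P => bP => bbP => bbbP => bbba
Steps: 4


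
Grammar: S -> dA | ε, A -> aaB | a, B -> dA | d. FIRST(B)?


Per alternative of B: FIRST(dA) = {d}; FIRST(d) = {d}
FIRST(B) = {d}


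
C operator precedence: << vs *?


'*' is multiplicative (level 10); '<<' is shift (level 8)
Higher level binds tighter
'*' has higher precedence than '<<'


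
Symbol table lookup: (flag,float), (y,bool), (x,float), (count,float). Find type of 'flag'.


Lookup 'flag' → type float


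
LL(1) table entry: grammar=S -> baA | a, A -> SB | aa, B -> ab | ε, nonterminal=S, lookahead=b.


For [S, b]: 'b' ∈ FIRST(baA)
Entry: S -> baA


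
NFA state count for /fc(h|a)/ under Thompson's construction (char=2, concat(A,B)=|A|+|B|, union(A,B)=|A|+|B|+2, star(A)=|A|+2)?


Syntax tree has 4 char leaf(s), 1 union(s), 0 star(s)
chars contribute 4×2 = 8; each union adds +2; each star adds +2
Total: 8 + 2 + 0 = 10 states


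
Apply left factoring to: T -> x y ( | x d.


Common prefix: 'x'
Factored: T -> x T', T' -> y ( | d


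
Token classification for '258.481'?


Pattern: digits with a decimal point
Type: FLOAT_LITERAL


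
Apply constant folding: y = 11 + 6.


11 + 6 = 17 at compile time
Optimized: y = 17


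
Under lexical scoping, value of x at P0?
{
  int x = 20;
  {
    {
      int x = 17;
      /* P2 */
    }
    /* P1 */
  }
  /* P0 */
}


x declared in the same block as P0
x = 20


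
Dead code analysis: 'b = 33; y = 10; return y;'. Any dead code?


b is assigned but never read
Dead: 'b = 33'


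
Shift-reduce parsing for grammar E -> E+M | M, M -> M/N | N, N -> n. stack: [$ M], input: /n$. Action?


shift '/' to continue M -> M/N
Action: shift


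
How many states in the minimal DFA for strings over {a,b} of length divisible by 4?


Track length mod 4: states 0..3, accept at 0
Minimal DFA: 4 states


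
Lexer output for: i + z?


Scan left to right, longest-match per lexeme
Tokens: ID(i), OP(+), ID(z)


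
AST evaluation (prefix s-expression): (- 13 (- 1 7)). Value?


Evaluate inner: (- 1 7) = -6
Evaluate root: (- 13 -6) = 19
Result: 19


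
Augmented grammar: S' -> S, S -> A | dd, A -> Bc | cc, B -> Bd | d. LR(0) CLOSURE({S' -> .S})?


Start: S' -> .S
For each item with dot before a nonterminal B, add B -> .γ for every B-production
Closure: [S' -> .S, S -> .A, S -> .dd, A -> .Bc, A -> .cc, B -> .Bd, B -> .d]


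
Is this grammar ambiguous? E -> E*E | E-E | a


'a*a-a' has two parse trees (no precedence encoded between * and -)
Ambiguous


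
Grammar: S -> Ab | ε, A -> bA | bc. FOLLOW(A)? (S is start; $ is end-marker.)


$ ∈ FOLLOW(S). For each A -> αBβ: add FIRST(β)\{ε} to FOLLOW(B); if β nullable, add FOLLOW(A).
FOLLOW(A) = {b}


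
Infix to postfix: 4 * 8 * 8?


Left to right (same or higher precedence on left)
Postfix: 4 8 * 8 *


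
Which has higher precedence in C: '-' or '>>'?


'-' is additive (level 9); '>>' is shift (level 8)
Higher level binds tighter
'-' has higher precedence than '>>'


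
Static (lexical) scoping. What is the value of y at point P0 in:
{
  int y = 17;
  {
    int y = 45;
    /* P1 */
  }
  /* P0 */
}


y declared in the same block as P0
y = 17


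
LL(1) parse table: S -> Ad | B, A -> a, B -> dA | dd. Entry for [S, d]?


For [S, d]: 'd' ∈ FIRST(B)
Entry: S -> B


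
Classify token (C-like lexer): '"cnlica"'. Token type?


Pattern: double-quoted sequence
Type: STRING_LITERAL


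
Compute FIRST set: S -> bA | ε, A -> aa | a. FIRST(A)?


Per alternative of A: FIRST(aa) = {a}; FIRST(a) = {a}
FIRST(A) = {a}


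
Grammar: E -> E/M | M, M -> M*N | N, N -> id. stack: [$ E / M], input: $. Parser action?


handle 'E/M' on top; lookahead ∈ FOLLOW(E) = {/, $}
Action: reduce (E -> E/M)


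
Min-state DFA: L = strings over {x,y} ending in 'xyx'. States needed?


Track the longest suffix of input matching a prefix of 'xyx': 4 classes (prefixes of length 0..3)
Minimal DFA: 4 states


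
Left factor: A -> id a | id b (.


Common prefix: 'id'
Factored: A -> id A', A' -> a | b (


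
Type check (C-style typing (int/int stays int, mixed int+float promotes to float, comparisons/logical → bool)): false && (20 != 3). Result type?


Operand types: bool && bool
Rule: logical operators take bool operands and yield bool
Result type: bool


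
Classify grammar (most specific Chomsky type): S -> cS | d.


Right-linear: every RHS is a terminal or a terminal followed by one nonterminal
Classification: Type 3 (Regular)


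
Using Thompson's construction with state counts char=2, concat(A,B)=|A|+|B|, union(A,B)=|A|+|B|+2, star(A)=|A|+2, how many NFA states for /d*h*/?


Syntax tree has 2 char leaf(s), 0 union(s), 2 star(s)
chars contribute 2×2 = 4; each union adds +2; each star adds +2
Total: 4 + 0 + 4 = 8 states


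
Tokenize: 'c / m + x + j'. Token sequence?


Scan left to right, longest-match per lexeme
Tokens: ID(c), OP(/), ID(m), OP(+), ID(x), OP(+), ID(j)


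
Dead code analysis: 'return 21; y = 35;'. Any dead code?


statement follows a return and is unreachable
Dead: 'y = 35'


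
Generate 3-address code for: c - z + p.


Break into single-operator statements:
t1 = c - z
t2 = t1 + p


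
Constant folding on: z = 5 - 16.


5 - 16 = -11 at compile time
Optimized: z = -11


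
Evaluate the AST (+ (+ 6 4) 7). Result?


Evaluate inner: (+ 6 4) = 10
Evaluate root: (+ 10 7) = 17
Result: 17


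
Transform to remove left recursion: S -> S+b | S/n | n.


Left-recursive alternatives: S+b, S/n; non-recursive: n
Introduce S': S -> nS', S' -> +bS' | /nS' | ε


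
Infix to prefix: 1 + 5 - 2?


left-to-right (same/higher precedence on left): tree is (- (+ 1 5) 2)
Prefix: - + 1 5 2


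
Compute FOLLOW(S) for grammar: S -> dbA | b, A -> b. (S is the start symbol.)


$ ∈ FOLLOW(S). For each A -> αBβ: add FIRST(β)\{ε} to FOLLOW(B); if β nullable, add FOLLOW(A).
FOLLOW(S) = {$}


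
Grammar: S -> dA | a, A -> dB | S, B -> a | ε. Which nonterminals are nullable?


A nonterminal is nullable iff some alternative derives ε (directly, or every symbol in it is nullable)
Nullable: {B}


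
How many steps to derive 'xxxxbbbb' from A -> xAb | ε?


Derivation: A => xAb => xxAbb => xxxAbbb => xxxxAbbbb => xxxxbbbb
Steps: 5


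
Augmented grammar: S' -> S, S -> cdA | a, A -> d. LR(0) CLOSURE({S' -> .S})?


Start: S' -> .S
For each item with dot before a nonterminal B, add B -> .γ for every B-production
Closure: [S' -> .S, S -> .cdA, S -> .a]


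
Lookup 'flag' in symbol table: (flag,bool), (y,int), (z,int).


Lookup 'flag' → type bool


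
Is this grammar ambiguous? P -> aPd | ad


balanced a^n…d^n: each string has a unique parse
Unambiguous


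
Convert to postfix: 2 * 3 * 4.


Left to right (same or higher precedence on left)
Postfix: 2 3 * 4 *


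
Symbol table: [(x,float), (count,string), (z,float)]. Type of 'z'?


Lookup 'z' → type float


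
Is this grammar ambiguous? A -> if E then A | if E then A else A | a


dangling else: 'if E then if E then a else a' parses two ways
Ambiguous


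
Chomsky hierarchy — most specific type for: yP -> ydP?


LHS has context (more than one symbol) and |LHS| ≤ |RHS|
Classification: Type 1 (Context-Sensitive)


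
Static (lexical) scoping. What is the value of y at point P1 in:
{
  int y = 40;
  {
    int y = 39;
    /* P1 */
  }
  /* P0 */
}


y declared in the same block as P1
y = 39


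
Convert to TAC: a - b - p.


Break into single-operator statements:
t1 = a - b
t2 = t1 - p


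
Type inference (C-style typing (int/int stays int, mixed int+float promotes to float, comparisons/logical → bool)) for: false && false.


Operand types: bool && bool
Rule: logical operators take bool operands and yield bool
Result type: bool


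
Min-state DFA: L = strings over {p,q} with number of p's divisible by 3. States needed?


Track (count of p) mod 3: states 0..2, accept at 0
Minimal DFA: 3 states


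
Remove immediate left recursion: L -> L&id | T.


Left-recursive alternatives: L&id; non-recursive: T
Introduce L': L -> TL', L' -> &idL' | ε


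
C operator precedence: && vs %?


'%' is multiplicative (level 10); '&&' is logical AND (level 2)
Higher level binds tighter
'%' has higher precedence than '&&'


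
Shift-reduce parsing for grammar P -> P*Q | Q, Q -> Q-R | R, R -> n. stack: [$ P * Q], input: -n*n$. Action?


'-' can extend Q; shift to build Q -> Q-R
Action: shift


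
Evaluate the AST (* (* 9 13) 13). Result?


Evaluate inner: (* 9 13) = 117
Evaluate root: (* 117 13) = 1521
Result: 1521


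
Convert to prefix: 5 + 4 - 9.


left-to-right (same/higher precedence on left): tree is (- (+ 5 4) 9)
Prefix: - + 5 4 9


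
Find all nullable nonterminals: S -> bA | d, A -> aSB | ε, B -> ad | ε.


A nonterminal is nullable iff some alternative derives ε (directly, or every symbol in it is nullable)
Nullable: {A, B}


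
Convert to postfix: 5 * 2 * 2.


Left to right (same or higher precedence on left)
Postfix: 5 2 * 2 *


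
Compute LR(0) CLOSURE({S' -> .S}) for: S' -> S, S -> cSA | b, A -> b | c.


Start: S' -> .S
For each item with dot before a nonterminal B, add B -> .γ for every B-production
Closure: [S' -> .S, S -> .cSA, S -> .b]


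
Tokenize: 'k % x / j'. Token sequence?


Scan left to right, longest-match per lexeme
Tokens: ID(k), OP(%), ID(x), OP(/), ID(j)


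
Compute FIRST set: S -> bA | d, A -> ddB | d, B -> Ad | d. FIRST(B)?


Per alternative of B: FIRST(Ad) = {d}; FIRST(d) = {d}
FIRST(B) = {d}


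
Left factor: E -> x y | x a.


Common prefix: 'x'
Factored: E -> x E', E' -> y | a


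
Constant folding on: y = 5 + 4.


5 + 4 = 9 at compile time
Optimized: y = 9


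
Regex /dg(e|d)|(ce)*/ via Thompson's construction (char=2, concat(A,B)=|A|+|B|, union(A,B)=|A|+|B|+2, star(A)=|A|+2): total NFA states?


Syntax tree has 6 char leaf(s), 2 union(s), 1 star(s)
chars contribute 6×2 = 12; each union adds +2; each star adds +2
Total: 12 + 4 + 2 = 18 states


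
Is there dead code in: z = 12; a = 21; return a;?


z is assigned but never read
Dead: 'z = 12'


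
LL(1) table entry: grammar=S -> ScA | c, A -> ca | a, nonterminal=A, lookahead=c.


For [A, c]: 'c' ∈ FIRST(ca)
Entry: A -> ca


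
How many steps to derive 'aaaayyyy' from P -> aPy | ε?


Derivation: P => aPy => aaPyy => aaaPyyy => aaaaPyyyy => aaaayyyy
Steps: 5


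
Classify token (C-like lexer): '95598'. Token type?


Pattern: digits only
Type: INTEGER_LITERAL


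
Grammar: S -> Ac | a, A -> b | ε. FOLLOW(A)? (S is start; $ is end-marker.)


$ ∈ FOLLOW(S). For each A -> αBβ: add FIRST(β)\{ε} to FOLLOW(B); if β nullable, add FOLLOW(A).
FOLLOW(A) = {c}


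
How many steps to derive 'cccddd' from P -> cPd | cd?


Derivation: P => cPd => ccPdd => cccddd
Steps: 3


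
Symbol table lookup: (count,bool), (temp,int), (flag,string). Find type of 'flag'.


Lookup 'flag' → type string


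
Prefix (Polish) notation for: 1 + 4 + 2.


left-to-right (same/higher precedence on left): tree is (+ (+ 1 4) 2)
Prefix: + + 1 4 2


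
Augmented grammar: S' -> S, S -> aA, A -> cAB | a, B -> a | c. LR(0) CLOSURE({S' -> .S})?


Start: S' -> .S
For each item with dot before a nonterminal B, add B -> .γ for every B-production
Closure: [S' -> .S, S -> .aA]


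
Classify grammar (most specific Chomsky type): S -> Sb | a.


Left-linear: every RHS is a terminal or one nonterminal followed by a terminal
Classification: Type 3 (Regular)


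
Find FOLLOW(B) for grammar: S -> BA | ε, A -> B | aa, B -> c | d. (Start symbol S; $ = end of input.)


$ ∈ FOLLOW(S). For each A -> αBβ: add FIRST(β)\{ε} to FOLLOW(B); if β nullable, add FOLLOW(A).
FOLLOW(B) = {$, a, c, d}


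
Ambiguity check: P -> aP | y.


right-linear, alternatives start with distinct terminals 'a' vs 'y': unique leftmost derivation
Unambiguous


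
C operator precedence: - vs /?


'/' is multiplicative (level 10); '-' is additive (level 9)
Higher level binds tighter
'/' has higher precedence than '-'


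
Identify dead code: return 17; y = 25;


statement follows a return and is unreachable
Dead: 'y = 25'


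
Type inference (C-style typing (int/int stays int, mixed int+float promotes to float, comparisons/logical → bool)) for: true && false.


Operand types: bool && bool
Rule: logical operators take bool operands and yield bool
Result type: bool


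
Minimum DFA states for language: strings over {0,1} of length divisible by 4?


Track length mod 4: states 0..3, accept at 0
Minimal DFA: 4 states


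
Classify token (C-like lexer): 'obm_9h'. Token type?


Pattern: letter/underscore followed by alphanumerics, not a keyword
Type: IDENTIFIER


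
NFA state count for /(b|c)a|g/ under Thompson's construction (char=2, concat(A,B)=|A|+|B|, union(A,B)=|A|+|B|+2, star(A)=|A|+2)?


Syntax tree has 4 char leaf(s), 2 union(s), 0 star(s)
chars contribute 4×2 = 8; each union adds +2; each star adds +2
Total: 8 + 4 + 0 = 12 states


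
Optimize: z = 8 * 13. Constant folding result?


8 * 13 = 104 at compile time
Optimized: z = 104


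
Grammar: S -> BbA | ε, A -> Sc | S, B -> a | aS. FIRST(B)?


Per alternative of B: FIRST(a) = {a}; FIRST(aS) = {a}
FIRST(B) = {a}


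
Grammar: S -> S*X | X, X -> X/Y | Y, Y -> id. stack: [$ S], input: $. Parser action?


start symbol S on stack, input exhausted
Action: accept


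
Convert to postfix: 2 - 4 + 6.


Left to right (same or higher precedence on left)
Postfix: 2 4 - 6 +


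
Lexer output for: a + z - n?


Scan left to right, longest-match per lexeme
Tokens: ID(a), OP(+), ID(z), OP(-), ID(n)


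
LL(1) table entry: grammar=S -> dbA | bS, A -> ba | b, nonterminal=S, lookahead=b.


For [S, b]: 'b' ∈ FIRST(bS)
Entry: S -> bS


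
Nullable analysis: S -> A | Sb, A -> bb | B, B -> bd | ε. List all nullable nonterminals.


A nonterminal is nullable iff some alternative derives ε (directly, or every symbol in it is nullable)
Nullable: {A, B, S}


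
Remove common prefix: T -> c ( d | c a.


Common prefix: 'c'
Factored: T -> c T', T' -> ( d | a


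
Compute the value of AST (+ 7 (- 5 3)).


Evaluate inner: (- 5 3) = 2
Evaluate root: (+ 7 2) = 9
Result: 9


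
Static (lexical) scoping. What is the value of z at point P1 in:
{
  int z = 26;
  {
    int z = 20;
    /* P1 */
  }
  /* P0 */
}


z declared in the same block as P1
z = 20


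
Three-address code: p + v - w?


Break into single-operator statements:
t1 = p + v
t2 = t1 - w


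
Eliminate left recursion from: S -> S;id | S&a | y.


Left-recursive alternatives: S;id, S&a; non-recursive: y
Introduce S': S -> yS', S' -> ;idS' | &aS' | ε


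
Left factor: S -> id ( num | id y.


Common prefix: 'id'
Factored: S -> id S', S' -> ( num | y


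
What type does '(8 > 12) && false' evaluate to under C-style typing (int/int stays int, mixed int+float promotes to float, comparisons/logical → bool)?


Operand types: bool && bool
Rule: logical operators take bool operands and yield bool
Result type: bool


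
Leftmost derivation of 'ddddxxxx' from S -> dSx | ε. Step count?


Derivation: S => dSx => ddSxx => dddSxxx => ddddSxxxx => ddddxxxx
Steps: 5


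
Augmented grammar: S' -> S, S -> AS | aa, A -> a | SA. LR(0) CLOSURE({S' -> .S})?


Start: S' -> .S
For each item with dot before a nonterminal B, add B -> .γ for every B-production
Closure: [S' -> .S, S -> .AS, S -> .aa, A -> .a, A -> .SA]


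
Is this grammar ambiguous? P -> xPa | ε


balanced x^n…a^n: each string has a unique parse
Unambiguous


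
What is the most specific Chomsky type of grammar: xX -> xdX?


LHS has context (more than one symbol) and |LHS| ≤ |RHS|
Classification: Type 1 (Context-Sensitive)


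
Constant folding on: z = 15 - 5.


15 - 5 = 10 at compile time
Optimized: z = 10


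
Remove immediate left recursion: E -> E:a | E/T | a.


Left-recursive alternatives: E:a, E/T; non-recursive: a
Introduce E': E -> aE', E' -> :aE' | /TE' | ε


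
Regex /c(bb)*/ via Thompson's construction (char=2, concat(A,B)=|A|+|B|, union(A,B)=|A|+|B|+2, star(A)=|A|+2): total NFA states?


Syntax tree has 3 char leaf(s), 0 union(s), 1 star(s)
chars contribute 3×2 = 6; each union adds +2; each star adds +2
Total: 6 + 0 + 2 = 8 states


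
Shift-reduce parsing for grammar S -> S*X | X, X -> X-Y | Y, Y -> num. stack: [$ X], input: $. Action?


lookahead ∉ {-} so X won't extend; reduce S -> X
Action: reduce (S -> X)


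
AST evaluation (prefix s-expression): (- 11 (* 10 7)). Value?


Evaluate inner: (* 10 7) = 70
Evaluate root: (- 11 70) = -59
Result: -59


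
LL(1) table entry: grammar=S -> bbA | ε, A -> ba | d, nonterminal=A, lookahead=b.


For [A, b]: 'b' ∈ FIRST(ba)
Entry: A -> ba


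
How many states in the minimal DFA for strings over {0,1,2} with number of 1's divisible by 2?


Track (count of 1) mod 2: states 0..1, accept at 0
Minimal DFA: 2 states
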